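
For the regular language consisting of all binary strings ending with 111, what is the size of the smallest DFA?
By Myhill–Nerode, count the distinguishable equivalence classes: 4 classes — one per longest suffix of the input that is a prefix of '111' (lengths 0 through 3); only the length-3 class is accepting.
4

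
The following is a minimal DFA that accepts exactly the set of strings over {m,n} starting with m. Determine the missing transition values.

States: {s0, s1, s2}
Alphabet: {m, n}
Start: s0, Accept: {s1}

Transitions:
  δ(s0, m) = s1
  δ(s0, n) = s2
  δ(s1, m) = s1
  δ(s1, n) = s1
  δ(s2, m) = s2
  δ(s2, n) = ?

From the language and accept set, identify what each state tracks — s0: no input read; s1: started with m; s2: started with n (dead).
Each missing δ(q, a) is the state matching the new tracked value after reading a.
δ(s2, n) = s2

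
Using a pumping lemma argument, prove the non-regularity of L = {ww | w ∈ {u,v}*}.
Assume L is regular with pumping length p. Idea: pumping the leading u-block breaks the equality of the two halves.
Choose s = u^p v u^p v ∈ L (with w = u^p v). |s| = 2p+2 ≥ p. By the pumping lemma, s = xyz with |xy| ≤ p, |y| > 0, so y = u^k with k ≥ 1, in the first u-block. Then xy²z = u^(p+k) v u^p v, of length 2p+2+k. If k is odd this length is odd, so it cannot be of the form ww. If k is even, each half has length p+1+k/2 ≤ p+k, so the first half lies entirely inside the leading u-block and contains no v, while the second half ends in v; the halves differ. Either way xy²z ∉ L.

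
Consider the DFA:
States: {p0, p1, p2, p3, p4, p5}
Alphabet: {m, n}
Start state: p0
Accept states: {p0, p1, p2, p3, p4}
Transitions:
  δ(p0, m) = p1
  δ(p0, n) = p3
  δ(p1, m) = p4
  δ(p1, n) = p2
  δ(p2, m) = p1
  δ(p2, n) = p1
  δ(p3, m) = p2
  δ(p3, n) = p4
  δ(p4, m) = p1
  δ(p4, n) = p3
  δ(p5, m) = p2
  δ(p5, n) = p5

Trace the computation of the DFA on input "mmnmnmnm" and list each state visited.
read 'm': p0 → p1
  read 'm': p1 → p4
  read 'n': p4 → p3
  read 'm': p3 → p2
  read 'n': p2 → p1
  read 'm': p1 → p4
  read 'n': p4 → p3
  read 'm': p3 → p2
p0 -> p1 -> p4 -> p3 -> p2 -> p1 -> p4 -> p3 -> p2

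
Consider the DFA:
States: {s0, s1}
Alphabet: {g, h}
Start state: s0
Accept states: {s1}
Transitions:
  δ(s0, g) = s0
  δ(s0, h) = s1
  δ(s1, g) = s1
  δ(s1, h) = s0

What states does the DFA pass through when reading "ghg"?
read 'g': s0 → s0
  read 'h': s0 → s1
  read 'g': s1 → s1
s0 -> s0 -> s1 -> s1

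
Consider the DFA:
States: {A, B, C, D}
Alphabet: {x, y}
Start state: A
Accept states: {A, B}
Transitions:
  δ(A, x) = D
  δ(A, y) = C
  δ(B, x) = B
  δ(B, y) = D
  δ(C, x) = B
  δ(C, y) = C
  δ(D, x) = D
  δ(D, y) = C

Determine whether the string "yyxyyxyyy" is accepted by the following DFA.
Processing string "yyxyyxyyy":
  A --y--> C
  C --y--> C
  C --x--> B
  B --y--> D
  D --y--> C
  C --x--> B
  B --y--> D
  D --y--> C
  C --y--> C
Final state: C
Accept states: {A, B}
No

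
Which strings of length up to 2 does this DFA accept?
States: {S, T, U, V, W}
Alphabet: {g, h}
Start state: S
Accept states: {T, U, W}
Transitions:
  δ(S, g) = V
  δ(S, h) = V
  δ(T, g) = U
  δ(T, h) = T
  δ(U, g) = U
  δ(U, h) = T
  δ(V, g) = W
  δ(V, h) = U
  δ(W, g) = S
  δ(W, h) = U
gg, gh, hg, hh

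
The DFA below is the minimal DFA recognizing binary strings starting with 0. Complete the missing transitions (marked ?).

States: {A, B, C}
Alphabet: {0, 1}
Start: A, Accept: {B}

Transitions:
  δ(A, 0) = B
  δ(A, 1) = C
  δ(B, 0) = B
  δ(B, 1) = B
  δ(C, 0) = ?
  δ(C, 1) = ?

From the language and accept set, identify what each state tracks — A: no input read; B: started with 0; C: started with 1 (dead).
Each missing δ(q, a) is the state matching the new tracked value after reading a.
δ(C, 0) = C; δ(C, 1) = C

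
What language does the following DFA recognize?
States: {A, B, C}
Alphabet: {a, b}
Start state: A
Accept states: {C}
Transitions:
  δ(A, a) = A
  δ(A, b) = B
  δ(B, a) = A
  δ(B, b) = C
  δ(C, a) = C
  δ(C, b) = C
Testing a few strings:
  'aaab' → reject
  'baaa' → reject
  'b' → reject
  'a' → reject
State roles: A=no progress toward bb; B=one trailing b; C=substring bb seen
All strings over {a,b} containing the substring bb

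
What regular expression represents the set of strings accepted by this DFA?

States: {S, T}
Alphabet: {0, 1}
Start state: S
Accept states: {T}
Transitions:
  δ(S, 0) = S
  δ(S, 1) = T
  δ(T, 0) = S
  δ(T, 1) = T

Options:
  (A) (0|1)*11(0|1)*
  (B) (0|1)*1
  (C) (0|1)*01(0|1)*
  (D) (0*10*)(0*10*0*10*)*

Check each option against the DFA on short strings; one disagreement eliminates an option:
  (A) (0|1)*11(0|1)*: on '1' the DFA goes S → T and accepts (T ∈ Accept), but the regex does not match it → eliminate
  (B) (0|1)*1: agrees with the DFA on every string of length ≤ 6
  (C) (0|1)*01(0|1)*: on '1' the DFA goes S → T and accepts (T ∈ Accept), but the regex does not match it → eliminate
  (D) (0*10*)(0*10*0*10*)*: on '10' the DFA goes S → T → S and rejects (S ∉ Accept), but the regex matches it → eliminate
Only (B) is consistent with the DFA.
(B) (0|1)*1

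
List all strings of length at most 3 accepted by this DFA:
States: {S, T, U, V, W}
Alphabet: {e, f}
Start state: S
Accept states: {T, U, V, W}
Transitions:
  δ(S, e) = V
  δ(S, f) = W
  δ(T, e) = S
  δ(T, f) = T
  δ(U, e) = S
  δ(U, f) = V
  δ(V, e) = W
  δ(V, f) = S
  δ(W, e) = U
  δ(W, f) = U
e, f, ee, fe, ff, eee, eef, efe, eff, fef, fff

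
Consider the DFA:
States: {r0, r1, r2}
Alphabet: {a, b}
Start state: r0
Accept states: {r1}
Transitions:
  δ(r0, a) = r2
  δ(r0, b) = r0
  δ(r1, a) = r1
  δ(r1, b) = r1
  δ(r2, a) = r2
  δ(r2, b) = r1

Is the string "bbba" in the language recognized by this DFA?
Processing string "bbba":
  r0 --b--> r0
  r0 --b--> r0
  r0 --b--> r0
  r0 --a--> r2
Final state: r2
Accept states: {r1}
No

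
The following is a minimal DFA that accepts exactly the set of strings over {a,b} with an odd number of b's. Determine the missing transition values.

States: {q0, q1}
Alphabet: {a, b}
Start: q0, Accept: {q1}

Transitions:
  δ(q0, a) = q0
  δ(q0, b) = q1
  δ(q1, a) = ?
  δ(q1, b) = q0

From the language and accept set, identify what each state tracks — q0: even number of b's so far; q1: odd number of b's so far.
Each missing δ(q, a) is the state matching the new tracked value after reading a.
δ(q1, a) = q1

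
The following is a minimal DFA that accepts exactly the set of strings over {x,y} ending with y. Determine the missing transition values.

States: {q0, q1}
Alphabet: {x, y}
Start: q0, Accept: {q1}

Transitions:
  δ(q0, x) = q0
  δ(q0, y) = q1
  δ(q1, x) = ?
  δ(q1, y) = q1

From the language and accept set, identify what each state tracks — q0: last symbol not y; q1: last symbol is y.
Each missing δ(q, a) is the state matching the new tracked value after reading a.
δ(q1, x) = q0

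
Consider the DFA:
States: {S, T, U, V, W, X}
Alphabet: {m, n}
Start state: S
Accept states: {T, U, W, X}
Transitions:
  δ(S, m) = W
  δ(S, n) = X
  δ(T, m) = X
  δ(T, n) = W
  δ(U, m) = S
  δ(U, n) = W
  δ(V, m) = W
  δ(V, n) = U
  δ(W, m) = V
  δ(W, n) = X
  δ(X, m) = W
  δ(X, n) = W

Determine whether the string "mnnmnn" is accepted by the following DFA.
Processing string "mnnmnn":
  S --m--> W
  W --n--> X
  X --n--> W
  W --m--> V
  V --n--> U
  U --n--> W
Final state: W
Accept states: {T, U, W, X}
Yes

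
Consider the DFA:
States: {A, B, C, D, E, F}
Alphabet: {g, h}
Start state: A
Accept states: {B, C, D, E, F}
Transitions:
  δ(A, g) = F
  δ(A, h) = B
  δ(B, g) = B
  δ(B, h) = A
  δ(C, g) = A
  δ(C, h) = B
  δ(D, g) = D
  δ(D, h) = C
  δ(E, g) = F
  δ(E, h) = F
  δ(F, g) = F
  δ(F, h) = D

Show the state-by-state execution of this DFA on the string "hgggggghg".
read 'h': A → B
  read 'g': B → B
  read 'g': B → B
  read 'g': B → B
  read 'g': B → B
  read 'g': B → B
  read 'g': B → B
  read 'h': B → A
  read 'g': A → F
A -> B -> B -> B -> B -> B -> B -> B -> A -> F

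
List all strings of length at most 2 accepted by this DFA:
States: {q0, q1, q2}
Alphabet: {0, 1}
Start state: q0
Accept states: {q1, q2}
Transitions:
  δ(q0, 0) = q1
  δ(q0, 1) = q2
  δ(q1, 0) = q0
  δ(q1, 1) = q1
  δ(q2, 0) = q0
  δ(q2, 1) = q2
0, 1, 01, 11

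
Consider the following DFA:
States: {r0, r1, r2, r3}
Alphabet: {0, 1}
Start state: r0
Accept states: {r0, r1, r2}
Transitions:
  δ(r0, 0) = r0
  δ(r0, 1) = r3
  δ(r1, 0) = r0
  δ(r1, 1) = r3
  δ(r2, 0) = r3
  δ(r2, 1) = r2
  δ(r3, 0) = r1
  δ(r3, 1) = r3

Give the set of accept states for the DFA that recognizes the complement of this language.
Complement accept states = All states \ Original accept states
= {r0, r1, r2, r3} \ {r0, r1, r2}
{r3}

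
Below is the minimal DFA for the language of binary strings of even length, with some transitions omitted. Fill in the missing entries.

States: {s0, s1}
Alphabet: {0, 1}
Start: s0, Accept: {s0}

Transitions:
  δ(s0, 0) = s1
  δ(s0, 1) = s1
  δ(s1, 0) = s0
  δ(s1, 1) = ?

From the language and accept set, identify what each state tracks — s0: even length so far; s1: odd length so far.
Each missing δ(q, a) is the state matching the new tracked value after reading a.
δ(s1, 1) = s0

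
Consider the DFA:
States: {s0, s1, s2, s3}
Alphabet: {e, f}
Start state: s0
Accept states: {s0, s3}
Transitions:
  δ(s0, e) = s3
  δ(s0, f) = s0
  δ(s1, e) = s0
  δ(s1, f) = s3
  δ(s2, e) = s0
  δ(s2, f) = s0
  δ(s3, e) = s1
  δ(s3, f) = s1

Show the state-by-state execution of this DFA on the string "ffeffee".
read 'f': s0 → s0
  read 'f': s0 → s0
  read 'e': s0 → s3
  read 'f': s3 → s1
  read 'f': s1 → s3
  read 'e': s3 → s1
  read 'e': s1 → s0
s0 -> s0 -> s0 -> s3 -> s1 -> s3 -> s1 -> s0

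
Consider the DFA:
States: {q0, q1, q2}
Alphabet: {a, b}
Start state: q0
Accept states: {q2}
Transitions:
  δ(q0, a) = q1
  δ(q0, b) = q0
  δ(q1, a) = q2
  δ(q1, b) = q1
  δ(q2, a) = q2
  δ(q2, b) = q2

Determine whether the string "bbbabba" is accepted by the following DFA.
Processing string "bbbabba":
  q0 --b--> q0
  q0 --b--> q0
  q0 --b--> q0
  q0 --a--> q1
  q1 --b--> q1
  q1 --b--> q1
  q1 --a--> q2
Final state: q2
Accept states: {q2}
Yes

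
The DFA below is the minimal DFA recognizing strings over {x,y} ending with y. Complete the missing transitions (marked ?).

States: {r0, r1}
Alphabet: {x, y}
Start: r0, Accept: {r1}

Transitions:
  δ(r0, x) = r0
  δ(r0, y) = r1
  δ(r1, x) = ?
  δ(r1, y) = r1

From the language and accept set, identify what each state tracks — r0: last symbol not y; r1: last symbol is y.
Each missing δ(q, a) is the state matching the new tracked value after reading a.
δ(r1, x) = r0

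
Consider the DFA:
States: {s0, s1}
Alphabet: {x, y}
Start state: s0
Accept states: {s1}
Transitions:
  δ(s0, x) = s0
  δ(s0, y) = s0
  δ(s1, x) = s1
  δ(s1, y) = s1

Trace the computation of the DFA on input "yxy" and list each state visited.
read 'y': s0 → s0
  read 'x': s0 → s0
  read 'y': s0 → s0
s0 -> s0 -> s0 -> s0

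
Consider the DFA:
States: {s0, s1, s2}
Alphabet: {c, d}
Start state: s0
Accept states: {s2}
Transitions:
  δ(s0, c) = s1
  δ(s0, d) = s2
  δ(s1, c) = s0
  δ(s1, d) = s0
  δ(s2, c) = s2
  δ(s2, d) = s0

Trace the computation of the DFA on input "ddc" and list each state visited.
read 'd': s0 → s2
  read 'd': s2 → s0
  read 'c': s0 → s1
s0 -> s2 -> s0 -> s1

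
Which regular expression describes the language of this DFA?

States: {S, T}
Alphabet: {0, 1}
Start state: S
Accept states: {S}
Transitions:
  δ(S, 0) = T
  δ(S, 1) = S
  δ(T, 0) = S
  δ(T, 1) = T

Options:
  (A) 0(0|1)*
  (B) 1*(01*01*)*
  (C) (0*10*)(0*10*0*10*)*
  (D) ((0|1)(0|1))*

Check each option against the DFA on short strings; one disagreement eliminates an option:
  (A) 0(0|1)*: on ε the DFA stays in S and accepts (S ∈ Accept), but the regex does not match it → eliminate
  (B) 1*(01*01*)*: agrees with the DFA on every string of length ≤ 6
  (C) (0*10*)(0*10*0*10*)*: on ε the DFA stays in S and accepts (S ∈ Accept), but the regex does not match it → eliminate
  (D) ((0|1)(0|1))*: on '1' the DFA goes S → S and accepts (S ∈ Accept), but the regex does not match it → eliminate
Only (B) is consistent with the DFA.
(B) 1*(01*01*)*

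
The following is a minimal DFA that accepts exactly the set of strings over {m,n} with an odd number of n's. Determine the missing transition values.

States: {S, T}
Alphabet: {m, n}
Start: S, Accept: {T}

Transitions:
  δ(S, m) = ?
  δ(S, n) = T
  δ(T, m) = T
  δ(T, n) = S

From the language and accept set, identify what each state tracks — S: even number of n's so far; T: odd number of n's so far.
Each missing δ(q, a) is the state matching the new tracked value after reading a.
δ(S, m) = S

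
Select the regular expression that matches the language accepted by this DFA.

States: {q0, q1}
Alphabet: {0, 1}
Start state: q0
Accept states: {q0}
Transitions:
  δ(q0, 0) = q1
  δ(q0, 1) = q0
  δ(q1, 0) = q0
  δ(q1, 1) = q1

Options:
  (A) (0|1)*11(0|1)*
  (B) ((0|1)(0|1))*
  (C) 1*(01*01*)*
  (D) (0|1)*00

Check each option against the DFA on short strings; one disagreement eliminates an option:
  (A) (0|1)*11(0|1)*: on ε the DFA stays in q0 and accepts (q0 ∈ Accept), but the regex does not match it → eliminate
  (B) ((0|1)(0|1))*: on '1' the DFA goes q0 → q0 and accepts (q0 ∈ Accept), but the regex does not match it → eliminate
  (C) 1*(01*01*)*: agrees with the DFA on every string of length ≤ 6
  (D) (0|1)*00: on ε the DFA stays in q0 and accepts (q0 ∈ Accept), but the regex does not match it → eliminate
Only (C) is consistent with the DFA.
(C) 1*(01*01*)*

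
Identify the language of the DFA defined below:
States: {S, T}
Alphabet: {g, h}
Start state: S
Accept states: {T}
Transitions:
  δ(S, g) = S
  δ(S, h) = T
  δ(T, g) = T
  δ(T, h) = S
Testing a few strings:
  'ggg' → reject
  'ghg' → accept
  'h' → accept
  'g' → reject
State roles: S=even number of h's so far; T=odd number of h's so far
All strings over {g,h} with an odd number of h's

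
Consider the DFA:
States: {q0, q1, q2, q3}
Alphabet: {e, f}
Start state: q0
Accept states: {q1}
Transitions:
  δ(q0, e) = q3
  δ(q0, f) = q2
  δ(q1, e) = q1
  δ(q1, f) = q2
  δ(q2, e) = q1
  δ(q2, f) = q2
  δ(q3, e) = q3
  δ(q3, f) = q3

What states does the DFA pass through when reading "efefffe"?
read 'e': q0 → q3
  read 'f': q3 → q3
  read 'e': q3 → q3
  read 'f': q3 → q3
  read 'f': q3 → q3
  read 'f': q3 → q3
  read 'e': q3 → q3
q0 -> q3 -> q3 -> q3 -> q3 -> q3 -> q3 -> q3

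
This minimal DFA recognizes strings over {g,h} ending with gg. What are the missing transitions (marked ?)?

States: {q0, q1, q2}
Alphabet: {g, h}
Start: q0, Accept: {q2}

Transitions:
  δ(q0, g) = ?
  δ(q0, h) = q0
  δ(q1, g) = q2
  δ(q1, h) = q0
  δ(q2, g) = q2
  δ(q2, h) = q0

From the language and accept set, identify what each state tracks — q0: last symbol not g; q1: one trailing g; q2: two trailing g's.
Each missing δ(q, a) is the state matching the new tracked value after reading a.
δ(q0, g) = q1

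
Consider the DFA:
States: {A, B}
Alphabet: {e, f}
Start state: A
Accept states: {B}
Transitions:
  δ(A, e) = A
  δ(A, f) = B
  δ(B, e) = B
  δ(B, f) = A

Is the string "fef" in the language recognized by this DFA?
Processing string "fef":
  A --f--> B
  B --e--> B
  B --f--> A
Final state: A
Accept states: {B}
No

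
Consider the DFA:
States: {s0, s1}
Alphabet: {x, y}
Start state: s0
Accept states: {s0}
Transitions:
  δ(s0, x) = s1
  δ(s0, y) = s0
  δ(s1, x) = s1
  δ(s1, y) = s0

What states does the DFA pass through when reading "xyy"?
read 'x': s0 → s1
  read 'y': s1 → s0
  read 'y': s0 → s0
s0 -> s1 -> s0 -> s0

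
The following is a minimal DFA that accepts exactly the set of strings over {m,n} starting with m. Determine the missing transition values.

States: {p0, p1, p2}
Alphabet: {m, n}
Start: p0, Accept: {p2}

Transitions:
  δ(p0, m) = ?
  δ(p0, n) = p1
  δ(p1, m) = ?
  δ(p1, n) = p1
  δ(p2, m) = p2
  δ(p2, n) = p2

From the language and accept set, identify what each state tracks — p0: no input read; p1: started with n (dead); p2: started with m.
Each missing δ(q, a) is the state matching the new tracked value after reading a.
δ(p0, m) = p2; δ(p1, m) = p1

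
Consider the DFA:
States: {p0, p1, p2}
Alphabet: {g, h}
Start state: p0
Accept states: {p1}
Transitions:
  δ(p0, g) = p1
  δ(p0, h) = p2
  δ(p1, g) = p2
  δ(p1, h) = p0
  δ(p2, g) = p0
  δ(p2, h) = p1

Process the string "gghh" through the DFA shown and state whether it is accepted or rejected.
Processing string "gghh":
  p0 --g--> p1
  p1 --g--> p2
  p2 --h--> p1
  p1 --h--> p0
Final state: p0
Accept states: {p1}
No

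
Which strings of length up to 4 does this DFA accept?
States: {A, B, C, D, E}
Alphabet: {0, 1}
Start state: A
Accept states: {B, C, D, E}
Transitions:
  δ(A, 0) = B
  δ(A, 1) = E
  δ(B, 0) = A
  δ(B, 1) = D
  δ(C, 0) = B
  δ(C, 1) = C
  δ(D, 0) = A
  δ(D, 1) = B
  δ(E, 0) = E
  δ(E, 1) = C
0, 1, 01, 10, 11, 000, 001, 011, 100, 101, 110, 111, 0001, 0010, 0011, 0100, 0101, 0111, 1000, 1001, 1010, 1011, 1101, 1110, 1111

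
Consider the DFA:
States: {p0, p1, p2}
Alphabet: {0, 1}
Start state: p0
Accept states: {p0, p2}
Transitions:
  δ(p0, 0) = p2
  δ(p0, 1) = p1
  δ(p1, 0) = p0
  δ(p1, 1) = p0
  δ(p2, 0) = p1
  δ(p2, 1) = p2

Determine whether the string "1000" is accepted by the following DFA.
Processing string "1000":
  p0 --1--> p1
  p1 --0--> p0
  p0 --0--> p2
  p2 --0--> p1
Final state: p1
Accept states: {p0, p2}
No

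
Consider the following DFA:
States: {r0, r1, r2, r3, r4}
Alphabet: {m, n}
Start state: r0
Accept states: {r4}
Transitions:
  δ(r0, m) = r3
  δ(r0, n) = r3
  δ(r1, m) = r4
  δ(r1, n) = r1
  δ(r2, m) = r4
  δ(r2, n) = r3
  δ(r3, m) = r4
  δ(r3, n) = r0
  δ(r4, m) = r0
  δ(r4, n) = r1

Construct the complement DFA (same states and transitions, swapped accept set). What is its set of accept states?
Complement accept states = All states \ Original accept states
= {r0, r1, r2, r3, r4} \ {r4}
{r0, r1, r2, r3}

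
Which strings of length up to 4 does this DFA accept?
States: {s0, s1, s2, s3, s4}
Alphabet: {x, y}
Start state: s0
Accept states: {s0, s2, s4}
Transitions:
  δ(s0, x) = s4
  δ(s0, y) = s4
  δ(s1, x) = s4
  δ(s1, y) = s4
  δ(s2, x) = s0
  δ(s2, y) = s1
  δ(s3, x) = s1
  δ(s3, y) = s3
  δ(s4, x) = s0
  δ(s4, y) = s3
ε, x, y, xx, yx, xxx, xxy, yxx, yxy, xxxx, xxyx, xyxx, xyxy, yxxx, yxyx, yyxx, yyxy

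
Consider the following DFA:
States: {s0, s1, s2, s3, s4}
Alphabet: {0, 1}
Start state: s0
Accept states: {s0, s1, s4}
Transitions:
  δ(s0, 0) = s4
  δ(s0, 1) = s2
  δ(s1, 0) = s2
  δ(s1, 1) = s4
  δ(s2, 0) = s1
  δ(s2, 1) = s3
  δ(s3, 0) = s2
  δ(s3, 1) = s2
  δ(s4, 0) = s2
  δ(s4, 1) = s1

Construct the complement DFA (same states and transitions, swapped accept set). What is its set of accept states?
Complement accept states = All states \ Original accept states
= {s0, s1, s2, s3, s4} \ {s0, s1, s4}
{s2, s3}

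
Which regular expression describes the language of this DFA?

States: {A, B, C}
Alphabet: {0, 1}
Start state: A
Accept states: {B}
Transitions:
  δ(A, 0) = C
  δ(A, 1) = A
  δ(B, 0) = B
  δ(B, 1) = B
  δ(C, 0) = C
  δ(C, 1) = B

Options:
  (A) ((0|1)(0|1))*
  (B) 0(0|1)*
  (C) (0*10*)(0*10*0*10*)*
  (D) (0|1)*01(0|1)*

Check each option against the DFA on short strings; one disagreement eliminates an option:
  (A) ((0|1)(0|1))*: on ε the DFA stays in A and rejects (A ∉ Accept), but the regex matches it → eliminate
  (B) 0(0|1)*: on '0' the DFA goes A → C and rejects (C ∉ Accept), but the regex matches it → eliminate
  (C) (0*10*)(0*10*0*10*)*: on '1' the DFA goes A → A and rejects (A ∉ Accept), but the regex matches it → eliminate
  (D) (0|1)*01(0|1)*: agrees with the DFA on every string of length ≤ 6
Only (D) is consistent with the DFA.
(D) (0|1)*01(0|1)*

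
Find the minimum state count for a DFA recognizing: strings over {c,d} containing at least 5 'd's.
By Myhill–Nerode, count the distinguishable equivalence classes: 6 classes — having seen 0, 1, …, 4, or ≥5 copies of 'd'; any two classes i < j (j ≤ 5) are distinguished by the string d^(5−j), which takes class j to 5 copies (accepted) but leaves class i below 5 (rejected).
6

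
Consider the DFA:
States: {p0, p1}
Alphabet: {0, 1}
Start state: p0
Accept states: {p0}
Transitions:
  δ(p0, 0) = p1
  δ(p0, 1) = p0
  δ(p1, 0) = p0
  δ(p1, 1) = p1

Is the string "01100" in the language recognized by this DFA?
Processing string "01100":
  p0 --0--> p1
  p1 --1--> p1
  p1 --1--> p1
  p1 --0--> p0
  p0 --0--> p1
Final state: p1
Accept states: {p0}
No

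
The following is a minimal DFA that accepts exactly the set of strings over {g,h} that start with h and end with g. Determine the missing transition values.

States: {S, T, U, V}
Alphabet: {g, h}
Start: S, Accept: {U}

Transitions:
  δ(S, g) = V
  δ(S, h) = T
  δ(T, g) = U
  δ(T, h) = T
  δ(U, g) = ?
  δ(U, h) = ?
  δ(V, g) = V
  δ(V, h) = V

From the language and accept set, identify what each state tracks — S: no input read; T: started with h, last symbol h; U: started with h, last symbol g; V: started with g (dead).
Each missing δ(q, a) is the state matching the new tracked value after reading a.
δ(U, g) = U; δ(U, h) = T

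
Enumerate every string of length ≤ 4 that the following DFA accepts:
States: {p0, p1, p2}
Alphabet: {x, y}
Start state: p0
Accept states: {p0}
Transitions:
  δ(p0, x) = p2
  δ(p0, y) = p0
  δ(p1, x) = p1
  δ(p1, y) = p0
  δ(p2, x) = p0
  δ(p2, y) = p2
ε, y, xx, yy, xxy, xyx, yxx, yyy, xxxx, xxyy, xyxy, xyyx, yxxy, yxyx, yyxx, yyyy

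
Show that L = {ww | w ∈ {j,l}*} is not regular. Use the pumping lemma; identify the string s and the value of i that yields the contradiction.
Assume L is regular with pumping length p. Idea: pumping the leading j-block breaks the equality of the two halves.
Choose s = j^p l j^p l ∈ L (with w = j^p l). |s| = 2p+2 ≥ p. By the pumping lemma, s = xyz with |xy| ≤ p, |y| > 0, so y = j^k with k ≥ 1, in the first j-block. Then xy²z = j^(p+k) l j^p l, of length 2p+2+k. If k is odd this length is odd, so it cannot be of the form ww. If k is even, each half has length p+1+k/2 ≤ p+k, so the first half lies entirely inside the leading j-block and contains no l, while the second half ends in l; the halves differ. Either way xy²z ∉ L.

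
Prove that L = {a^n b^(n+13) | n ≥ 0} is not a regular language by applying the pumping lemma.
Assume L is regular with pumping length p. Idea: pumping the a-block breaks the fixed offset of 13.
Choose s = a^p b^(p+13) ∈ L. By the pumping lemma, s = xyz with |xy| ≤ p, |y| > 0, so y = a^k with k ≥ 1. Then xy²z = a^(p+k) b^(p+13). For this to be in L we would need p+13 = (p+k)+13, i.e. k = 0, contradicting k ≥ 1. So xy²z ∉ L.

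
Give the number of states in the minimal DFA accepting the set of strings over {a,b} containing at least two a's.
By Myhill–Nerode, count the distinguishable equivalence classes: three classes — 0, 1, or ≥2 a's seen.
3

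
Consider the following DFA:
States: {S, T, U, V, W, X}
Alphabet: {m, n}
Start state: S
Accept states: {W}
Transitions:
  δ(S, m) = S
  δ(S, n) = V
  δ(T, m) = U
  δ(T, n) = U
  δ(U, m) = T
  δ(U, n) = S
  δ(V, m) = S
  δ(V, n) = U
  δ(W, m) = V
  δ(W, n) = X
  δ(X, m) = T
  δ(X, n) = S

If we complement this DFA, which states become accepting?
Complement accept states = All states \ Original accept states
= {S, T, U, V, W, X} \ {W}
{S, T, U, V, X}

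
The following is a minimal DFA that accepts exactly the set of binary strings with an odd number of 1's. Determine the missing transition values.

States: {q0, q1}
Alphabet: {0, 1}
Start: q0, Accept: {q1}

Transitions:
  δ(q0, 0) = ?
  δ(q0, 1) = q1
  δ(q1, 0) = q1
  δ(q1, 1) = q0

From the language and accept set, identify what each state tracks — q0: even number of 1's so far; q1: odd number of 1's so far.
Each missing δ(q, a) is the state matching the new tracked value after reading a.
δ(q0, 0) = q0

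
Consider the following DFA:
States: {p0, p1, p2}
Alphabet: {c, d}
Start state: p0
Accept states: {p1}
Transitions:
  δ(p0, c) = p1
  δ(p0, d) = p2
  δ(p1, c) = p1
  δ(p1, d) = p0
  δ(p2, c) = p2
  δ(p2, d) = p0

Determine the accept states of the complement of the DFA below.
Complement accept states = All states \ Original accept states
= {p0, p1, p2} \ {p1}
{p0, p2}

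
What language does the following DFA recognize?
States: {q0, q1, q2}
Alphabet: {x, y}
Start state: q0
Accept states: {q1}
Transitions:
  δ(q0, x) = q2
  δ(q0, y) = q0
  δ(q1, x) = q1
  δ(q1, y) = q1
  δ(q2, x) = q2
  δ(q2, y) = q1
Testing a few strings:
  'xxx' → reject
  'yx' → reject
  'y' → reject
  'yy' → reject
State roles: q0=no x seen yet; q1=substring xy seen; q2=seen a x, waiting for y
All strings over {x,y} containing the substring xy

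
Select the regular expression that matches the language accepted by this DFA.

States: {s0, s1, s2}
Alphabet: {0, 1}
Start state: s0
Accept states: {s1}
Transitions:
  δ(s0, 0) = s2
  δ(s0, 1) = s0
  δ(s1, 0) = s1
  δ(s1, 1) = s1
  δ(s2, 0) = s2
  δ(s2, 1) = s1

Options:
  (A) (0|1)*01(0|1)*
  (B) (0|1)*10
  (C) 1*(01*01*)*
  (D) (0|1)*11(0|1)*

Check each option against the DFA on short strings; one disagreement eliminates an option:
  (A) (0|1)*01(0|1)*: agrees with the DFA on every string of length ≤ 6
  (B) (0|1)*10: on '01' the DFA goes s0 → s2 → s1 and accepts (s1 ∈ Accept), but the regex does not match it → eliminate
  (C) 1*(01*01*)*: on ε the DFA stays in s0 and rejects (s0 ∉ Accept), but the regex matches it → eliminate
  (D) (0|1)*11(0|1)*: on '01' the DFA goes s0 → s2 → s1 and accepts (s1 ∈ Accept), but the regex does not match it → eliminate
Only (A) is consistent with the DFA.
(A) (0|1)*01(0|1)*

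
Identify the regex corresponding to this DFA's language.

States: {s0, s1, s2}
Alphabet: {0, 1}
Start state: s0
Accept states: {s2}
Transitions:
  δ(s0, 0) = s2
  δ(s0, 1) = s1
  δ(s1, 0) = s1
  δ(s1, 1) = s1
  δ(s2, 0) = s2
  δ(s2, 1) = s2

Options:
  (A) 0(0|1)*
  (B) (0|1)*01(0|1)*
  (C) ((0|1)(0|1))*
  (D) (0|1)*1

Check each option against the DFA on short strings; one disagreement eliminates an option:
  (A) 0(0|1)*: agrees with the DFA on every string of length ≤ 6
  (B) (0|1)*01(0|1)*: on '0' the DFA goes s0 → s2 and accepts (s2 ∈ Accept), but the regex does not match it → eliminate
  (C) ((0|1)(0|1))*: on ε the DFA stays in s0 and rejects (s0 ∉ Accept), but the regex matches it → eliminate
  (D) (0|1)*1: on '0' the DFA goes s0 → s2 and accepts (s2 ∈ Accept), but the regex does not match it → eliminate
Only (A) is consistent with the DFA.
(A) 0(0|1)*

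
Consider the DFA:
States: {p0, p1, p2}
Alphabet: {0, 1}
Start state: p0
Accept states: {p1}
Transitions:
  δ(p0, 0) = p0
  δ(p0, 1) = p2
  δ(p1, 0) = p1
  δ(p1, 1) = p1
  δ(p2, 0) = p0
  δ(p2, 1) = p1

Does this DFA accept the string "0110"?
Processing string "0110":
  p0 --0--> p0
  p0 --1--> p2
  p2 --1--> p1
  p1 --0--> p1
Final state: p1
Accept states: {p1}
Yes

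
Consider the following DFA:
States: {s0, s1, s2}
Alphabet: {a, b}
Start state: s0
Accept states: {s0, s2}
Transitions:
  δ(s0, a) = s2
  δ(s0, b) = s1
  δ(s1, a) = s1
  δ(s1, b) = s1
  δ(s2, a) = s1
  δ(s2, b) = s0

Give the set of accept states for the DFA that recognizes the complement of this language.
Complement accept states = All states \ Original accept states
= {s0, s1, s2} \ {s0, s2}
{s1}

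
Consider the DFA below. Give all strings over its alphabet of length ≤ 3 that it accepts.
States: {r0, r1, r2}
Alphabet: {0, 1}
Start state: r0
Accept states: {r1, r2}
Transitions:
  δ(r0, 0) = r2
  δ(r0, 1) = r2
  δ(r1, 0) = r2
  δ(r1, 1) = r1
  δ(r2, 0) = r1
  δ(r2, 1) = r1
0, 1, 00, 01, 10, 11, 000, 001, 010, 011, 100, 101, 110, 111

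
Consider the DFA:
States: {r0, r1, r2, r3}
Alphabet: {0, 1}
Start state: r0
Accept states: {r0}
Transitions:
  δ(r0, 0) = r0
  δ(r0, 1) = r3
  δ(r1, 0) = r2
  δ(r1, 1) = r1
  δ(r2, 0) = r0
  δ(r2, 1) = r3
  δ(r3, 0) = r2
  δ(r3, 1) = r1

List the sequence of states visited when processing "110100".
read '1': r0 → r3
  read '1': r3 → r1
  read '0': r1 → r2
  read '1': r2 → r3
  read '0': r3 → r2
  read '0': r2 → r0
r0 -> r3 -> r1 -> r2 -> r3 -> r2 -> r0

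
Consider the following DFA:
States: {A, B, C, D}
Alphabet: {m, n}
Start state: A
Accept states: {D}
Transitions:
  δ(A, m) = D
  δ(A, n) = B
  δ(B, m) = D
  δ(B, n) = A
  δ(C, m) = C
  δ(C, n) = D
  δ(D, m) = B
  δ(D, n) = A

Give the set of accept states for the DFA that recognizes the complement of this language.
Complement accept states = All states \ Original accept states
= {A, B, C, D} \ {D}
{A, B, C}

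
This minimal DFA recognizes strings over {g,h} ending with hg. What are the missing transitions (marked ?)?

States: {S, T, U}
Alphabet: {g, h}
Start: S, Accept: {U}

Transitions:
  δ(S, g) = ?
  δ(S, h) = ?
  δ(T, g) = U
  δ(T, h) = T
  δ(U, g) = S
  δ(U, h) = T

From the language and accept set, identify what each state tracks — S: no suffix match; T: one trailing h; U: suffix is hg.
Each missing δ(q, a) is the state matching the new tracked value after reading a.
δ(S, g) = S; δ(S, h) = T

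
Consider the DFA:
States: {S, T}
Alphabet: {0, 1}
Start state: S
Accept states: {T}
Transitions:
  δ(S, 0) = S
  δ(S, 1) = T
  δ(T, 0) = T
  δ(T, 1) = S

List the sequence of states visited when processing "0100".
read '0': S → S
  read '1': S → T
  read '0': T → T
  read '0': T → T
S -> S -> T -> T -> T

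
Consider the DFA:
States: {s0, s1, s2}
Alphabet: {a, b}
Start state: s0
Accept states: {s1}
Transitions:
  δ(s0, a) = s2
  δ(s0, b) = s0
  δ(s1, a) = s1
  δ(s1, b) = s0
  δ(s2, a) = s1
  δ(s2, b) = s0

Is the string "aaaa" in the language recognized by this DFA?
Processing string "aaaa":
  s0 --a--> s2
  s2 --a--> s1
  s1 --a--> s1
  s1 --a--> s1
Final state: s1
Accept states: {s1}
Yes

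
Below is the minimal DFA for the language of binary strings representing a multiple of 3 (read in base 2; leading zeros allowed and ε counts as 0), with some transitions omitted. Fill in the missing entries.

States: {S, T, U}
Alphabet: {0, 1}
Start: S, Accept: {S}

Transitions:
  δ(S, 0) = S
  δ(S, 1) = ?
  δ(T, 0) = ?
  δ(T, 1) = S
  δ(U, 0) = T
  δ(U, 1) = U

From the language and accept set, identify what each state tracks — S: value ≡ 0 (mod 3); T: value ≡ 1 (mod 3); U: value ≡ 2 (mod 3).
Each missing δ(q, a) is the state matching the new tracked value after reading a.
δ(S, 1) = T; δ(T, 0) = U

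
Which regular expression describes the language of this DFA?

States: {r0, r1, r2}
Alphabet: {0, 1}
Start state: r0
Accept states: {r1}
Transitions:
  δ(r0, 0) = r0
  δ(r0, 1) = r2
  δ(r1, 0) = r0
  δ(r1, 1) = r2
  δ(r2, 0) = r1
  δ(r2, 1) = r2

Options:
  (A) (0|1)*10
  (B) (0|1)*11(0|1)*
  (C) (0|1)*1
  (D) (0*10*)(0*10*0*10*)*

Check each option against the DFA on short strings; one disagreement eliminates an option:
  (A) (0|1)*10: agrees with the DFA on every string of length ≤ 6
  (B) (0|1)*11(0|1)*: on '10' the DFA goes r0 → r2 → r1 and accepts (r1 ∈ Accept), but the regex does not match it → eliminate
  (C) (0|1)*1: on '1' the DFA goes r0 → r2 and rejects (r2 ∉ Accept), but the regex matches it → eliminate
  (D) (0*10*)(0*10*0*10*)*: on '1' the DFA goes r0 → r2 and rejects (r2 ∉ Accept), but the regex matches it → eliminate
Only (A) is consistent with the DFA.
(A) (0|1)*10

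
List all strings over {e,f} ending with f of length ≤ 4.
f, ef, ff, eef, eff, fef, fff, eeef, eeff, efef, efff, feef, feff, ffef, ffff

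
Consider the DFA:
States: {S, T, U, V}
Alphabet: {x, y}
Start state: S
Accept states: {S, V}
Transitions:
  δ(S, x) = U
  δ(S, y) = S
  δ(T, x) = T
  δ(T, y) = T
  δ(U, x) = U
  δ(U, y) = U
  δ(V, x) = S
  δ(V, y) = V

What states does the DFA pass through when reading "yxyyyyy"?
read 'y': S → S
  read 'x': S → U
  read 'y': U → U
  read 'y': U → U
  read 'y': U → U
  read 'y': U → U
  read 'y': U → U
S -> S -> U -> U -> U -> U -> U -> U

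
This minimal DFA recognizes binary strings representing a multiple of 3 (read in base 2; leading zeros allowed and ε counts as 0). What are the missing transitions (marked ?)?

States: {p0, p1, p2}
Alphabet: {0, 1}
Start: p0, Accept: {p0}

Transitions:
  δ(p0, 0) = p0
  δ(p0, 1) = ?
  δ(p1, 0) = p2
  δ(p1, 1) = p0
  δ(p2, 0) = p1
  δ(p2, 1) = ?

From the language and accept set, identify what each state tracks — p0: value ≡ 0 (mod 3); p1: value ≡ 1 (mod 3); p2: value ≡ 2 (mod 3).
Each missing δ(q, a) is the state matching the new tracked value after reading a.
δ(p0, 1) = p1; δ(p2, 1) = p2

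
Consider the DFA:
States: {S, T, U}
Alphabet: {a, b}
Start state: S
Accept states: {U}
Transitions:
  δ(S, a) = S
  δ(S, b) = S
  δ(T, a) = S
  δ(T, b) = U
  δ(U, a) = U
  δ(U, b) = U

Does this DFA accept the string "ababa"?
Processing string "ababa":
  S --a--> S
  S --b--> S
  S --a--> S
  S --b--> S
  S --a--> S
Final state: S
Accept states: {U}
No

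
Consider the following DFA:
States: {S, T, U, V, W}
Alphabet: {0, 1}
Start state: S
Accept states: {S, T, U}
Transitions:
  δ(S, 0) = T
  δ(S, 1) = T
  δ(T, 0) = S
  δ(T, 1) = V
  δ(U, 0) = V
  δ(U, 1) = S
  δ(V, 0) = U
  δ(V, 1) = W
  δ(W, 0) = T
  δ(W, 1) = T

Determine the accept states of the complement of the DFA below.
Complement accept states = All states \ Original accept states
= {S, T, U, V, W} \ {S, T, U}
{V, W}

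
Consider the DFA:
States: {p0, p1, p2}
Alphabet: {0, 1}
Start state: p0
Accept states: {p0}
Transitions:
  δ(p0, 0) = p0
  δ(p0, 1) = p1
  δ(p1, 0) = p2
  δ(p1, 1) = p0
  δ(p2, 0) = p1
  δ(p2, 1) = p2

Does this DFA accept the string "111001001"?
Processing string "111001001":
  p0 --1--> p1
  p1 --1--> p0
  p0 --1--> p1
  p1 --0--> p2
  p2 --0--> p1
  p1 --1--> p0
  p0 --0--> p0
  p0 --0--> p0
  p0 --1--> p1
Final state: p1
Accept states: {p0}
No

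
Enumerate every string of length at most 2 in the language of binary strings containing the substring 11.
11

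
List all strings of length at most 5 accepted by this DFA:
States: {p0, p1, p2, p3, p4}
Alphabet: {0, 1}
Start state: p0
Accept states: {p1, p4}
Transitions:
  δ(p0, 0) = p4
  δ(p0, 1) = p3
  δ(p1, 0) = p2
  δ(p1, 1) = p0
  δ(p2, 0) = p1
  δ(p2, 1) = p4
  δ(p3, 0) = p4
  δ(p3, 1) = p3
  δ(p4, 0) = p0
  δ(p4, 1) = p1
0, 01, 10, 000, 101, 110, 0001, 0010, 0100, 0101, 0110, 1000, 1101, 1110, 00000, 00101, 00110, 01011, 01101, 01110, 10001, 10010, 10100, 10101, 10110, 11000, 11101, 11110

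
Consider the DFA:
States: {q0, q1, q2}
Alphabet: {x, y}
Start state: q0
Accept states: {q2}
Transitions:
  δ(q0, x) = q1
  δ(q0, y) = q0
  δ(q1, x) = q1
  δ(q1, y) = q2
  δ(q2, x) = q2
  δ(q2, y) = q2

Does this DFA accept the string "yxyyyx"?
Processing string "yxyyyx":
  q0 --y--> q0
  q0 --x--> q1
  q1 --y--> q2
  q2 --y--> q2
  q2 --y--> q2
  q2 --x--> q2
Final state: q2
Accept states: {q2}
Yes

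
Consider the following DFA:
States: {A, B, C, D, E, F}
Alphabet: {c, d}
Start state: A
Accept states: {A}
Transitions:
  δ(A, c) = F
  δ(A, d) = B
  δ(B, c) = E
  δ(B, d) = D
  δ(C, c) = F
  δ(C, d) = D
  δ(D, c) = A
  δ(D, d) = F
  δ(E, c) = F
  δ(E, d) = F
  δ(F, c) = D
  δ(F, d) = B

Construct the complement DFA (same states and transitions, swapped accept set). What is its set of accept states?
Complement accept states = All states \ Original accept states
= {A, B, C, D, E, F} \ {A}
{B, C, D, E, F}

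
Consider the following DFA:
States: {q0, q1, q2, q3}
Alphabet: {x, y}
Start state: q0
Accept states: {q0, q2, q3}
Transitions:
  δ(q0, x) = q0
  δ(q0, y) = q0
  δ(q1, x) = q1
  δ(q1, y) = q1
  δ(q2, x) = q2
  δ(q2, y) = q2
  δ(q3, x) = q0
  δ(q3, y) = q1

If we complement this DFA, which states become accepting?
Complement accept states = All states \ Original accept states
= {q0, q1, q2, q3} \ {q0, q2, q3}
{q1}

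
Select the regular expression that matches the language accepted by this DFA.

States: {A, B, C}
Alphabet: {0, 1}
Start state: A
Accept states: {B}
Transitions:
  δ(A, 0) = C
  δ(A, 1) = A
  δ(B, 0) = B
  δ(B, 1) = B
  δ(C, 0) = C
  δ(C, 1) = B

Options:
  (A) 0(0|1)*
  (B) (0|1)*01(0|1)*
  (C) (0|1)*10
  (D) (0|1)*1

Check each option against the DFA on short strings; one disagreement eliminates an option:
  (A) 0(0|1)*: on '0' the DFA goes A → C and rejects (C ∉ Accept), but the regex matches it → eliminate
  (B) (0|1)*01(0|1)*: agrees with the DFA on every string of length ≤ 6
  (C) (0|1)*10: on '01' the DFA goes A → C → B and accepts (B ∈ Accept), but the regex does not match it → eliminate
  (D) (0|1)*1: on '1' the DFA goes A → A and rejects (A ∉ Accept), but the regex matches it → eliminate
Only (B) is consistent with the DFA.
(B) (0|1)*01(0|1)*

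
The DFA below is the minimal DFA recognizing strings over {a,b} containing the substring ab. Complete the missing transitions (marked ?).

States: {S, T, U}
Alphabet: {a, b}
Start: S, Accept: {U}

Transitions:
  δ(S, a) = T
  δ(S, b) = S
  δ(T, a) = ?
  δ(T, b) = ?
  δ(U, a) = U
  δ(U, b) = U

From the language and accept set, identify what each state tracks — S: no a seen yet; T: seen a a, waiting for b; U: substring ab seen.
Each missing δ(q, a) is the state matching the new tracked value after reading a.
δ(T, a) = T; δ(T, b) = U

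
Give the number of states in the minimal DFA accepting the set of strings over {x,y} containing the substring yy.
By Myhill–Nerode, count the distinguishable equivalence classes: 3 classes — one per longest suffix of the input that is a prefix of 'yy' (lengths 0 through 1), plus an absorbing 'already seen yy' class.
3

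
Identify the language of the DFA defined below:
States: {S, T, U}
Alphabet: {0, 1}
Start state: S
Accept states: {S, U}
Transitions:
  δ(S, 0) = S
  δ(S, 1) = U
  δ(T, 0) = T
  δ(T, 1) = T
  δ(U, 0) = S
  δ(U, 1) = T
Testing a few strings:
  '011' → reject
  '10' → accept
  '001' → accept
  '000' → accept
State roles: S=last symbol not 1 (ok); T=saw 11 (dead); U=last symbol 1 (ok)
All binary strings with no two consecutive 1's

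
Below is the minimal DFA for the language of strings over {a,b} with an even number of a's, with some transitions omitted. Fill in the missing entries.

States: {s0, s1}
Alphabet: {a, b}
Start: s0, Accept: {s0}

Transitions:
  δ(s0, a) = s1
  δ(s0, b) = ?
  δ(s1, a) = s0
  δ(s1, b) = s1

From the language and accept set, identify what each state tracks — s0: even number of a's so far; s1: odd number of a's so far.
Each missing δ(q, a) is the state matching the new tracked value after reading a.
δ(s0, b) = s0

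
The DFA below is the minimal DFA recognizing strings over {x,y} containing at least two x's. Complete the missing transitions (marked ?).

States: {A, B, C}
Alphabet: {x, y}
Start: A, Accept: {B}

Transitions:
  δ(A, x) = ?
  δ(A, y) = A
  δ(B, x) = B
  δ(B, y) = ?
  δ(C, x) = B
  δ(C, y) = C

From the language and accept set, identify what each state tracks — A: zero x's seen; B: ≥ two x's seen; C: one x seen.
Each missing δ(q, a) is the state matching the new tracked value after reading a.
δ(A, x) = C; δ(B, y) = B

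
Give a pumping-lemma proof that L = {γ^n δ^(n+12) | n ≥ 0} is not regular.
Assume L is regular with pumping length p. Idea: pumping the γ-block breaks the fixed offset of 12.
Choose s = γ^p δ^(p+12) ∈ L. By the pumping lemma, s = xyz with |xy| ≤ p, |y| > 0, so y = γ^k with k ≥ 1. Then xy²z = γ^(p+k) δ^(p+12). For this to be in L we would need p+12 = (p+k)+12, i.e. k = 0, contradicting k ≥ 1. So xy²z ∉ L.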